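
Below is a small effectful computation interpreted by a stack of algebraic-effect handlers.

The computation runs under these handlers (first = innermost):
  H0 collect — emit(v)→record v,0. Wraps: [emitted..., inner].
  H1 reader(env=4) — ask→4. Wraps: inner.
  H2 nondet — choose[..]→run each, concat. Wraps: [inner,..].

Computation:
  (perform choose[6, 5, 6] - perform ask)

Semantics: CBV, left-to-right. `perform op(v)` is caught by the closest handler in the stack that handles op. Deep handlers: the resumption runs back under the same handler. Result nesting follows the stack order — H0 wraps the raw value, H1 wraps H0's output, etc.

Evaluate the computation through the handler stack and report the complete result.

Answer: [[2], [1], [2]]

Working:
choose[6, 5, 6] @ H2
  branch[0] choose=6:
    ask @ H1 ⇒ 4
    H0 returns [2]
    H1 returns [2]
    H2 returns [[2]]
  branch[1] choose=5:
    ask @ H1 ⇒ 4
    H0 returns [1]
    H1 returns [1]
    H2 returns [[1]]
  branch[2] choose=6:
    ask @ H1 ⇒ 4
    H0 returns [2]
    H1 returns [2]
    H2 returns [[2]]
= [[2], [1], [2]]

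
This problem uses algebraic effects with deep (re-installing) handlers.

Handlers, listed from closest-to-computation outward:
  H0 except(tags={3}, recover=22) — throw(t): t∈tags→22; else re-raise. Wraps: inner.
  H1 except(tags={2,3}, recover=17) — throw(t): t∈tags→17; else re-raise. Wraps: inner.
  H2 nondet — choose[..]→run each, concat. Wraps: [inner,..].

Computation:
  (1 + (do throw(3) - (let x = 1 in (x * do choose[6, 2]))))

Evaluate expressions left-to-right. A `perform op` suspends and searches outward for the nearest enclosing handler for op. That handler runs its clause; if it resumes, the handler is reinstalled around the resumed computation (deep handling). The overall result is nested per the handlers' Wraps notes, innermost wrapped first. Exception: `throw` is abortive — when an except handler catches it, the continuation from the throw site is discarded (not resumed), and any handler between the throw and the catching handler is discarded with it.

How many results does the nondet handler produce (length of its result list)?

Answer: 1

Working:
throw(3) @ H0 caught ⇒ 22
H1 returns 22
H2 returns [22]
= [22]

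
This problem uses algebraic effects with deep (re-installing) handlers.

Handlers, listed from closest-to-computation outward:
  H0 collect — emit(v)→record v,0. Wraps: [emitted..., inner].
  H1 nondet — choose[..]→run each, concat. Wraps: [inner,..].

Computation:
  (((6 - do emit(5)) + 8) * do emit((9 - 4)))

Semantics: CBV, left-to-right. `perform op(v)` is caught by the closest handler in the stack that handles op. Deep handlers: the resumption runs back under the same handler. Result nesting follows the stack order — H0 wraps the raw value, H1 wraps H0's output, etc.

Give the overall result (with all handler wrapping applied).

Answer: [[5, 5, 0]]

Step-by-step:
emit(5) @ H0 ⇒ out+=5
emit(5) @ H0 ⇒ out+=5
H0 returns [5, 5, 0]
H1 returns [[5, 5, 0]]
= [[5, 5, 0]]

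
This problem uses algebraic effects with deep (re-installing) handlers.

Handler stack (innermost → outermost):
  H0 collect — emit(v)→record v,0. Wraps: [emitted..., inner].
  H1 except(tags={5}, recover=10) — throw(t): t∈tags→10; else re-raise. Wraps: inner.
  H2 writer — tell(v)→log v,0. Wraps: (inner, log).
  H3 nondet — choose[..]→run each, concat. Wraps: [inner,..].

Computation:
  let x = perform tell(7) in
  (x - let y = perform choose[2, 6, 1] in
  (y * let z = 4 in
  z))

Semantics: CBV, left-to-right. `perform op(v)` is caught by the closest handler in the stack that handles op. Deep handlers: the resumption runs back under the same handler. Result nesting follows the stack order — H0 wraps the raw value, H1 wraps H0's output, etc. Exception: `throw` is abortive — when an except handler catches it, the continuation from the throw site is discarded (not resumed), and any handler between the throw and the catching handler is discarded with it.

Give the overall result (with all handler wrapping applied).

Answer: [([-8], (7)), ([-24], (7)), ([-4], (7))]

Step-by-step:
tell(7) @ H2 ⇒ log+=7
choose[2, 6, 1] @ H3
  branch[0] choose=2:
    H0 returns [-8]
    H1 returns [-8]
    H2 returns ([-8], (7))
    H3 returns [([-8], (7))]
  branch[1] choose=6:
    H0 returns [-24]
    H1 returns [-24]
    H2 returns ([-24], (7))
    H3 returns [([-24], (7))]
  branch[2] choose=1:
    H0 returns [-4]
    H1 returns [-4]
    H2 returns ([-4], (7))
    H3 returns [([-4], (7))]
= [([-8], (7)), ([-24], (7)), ([-4], (7))]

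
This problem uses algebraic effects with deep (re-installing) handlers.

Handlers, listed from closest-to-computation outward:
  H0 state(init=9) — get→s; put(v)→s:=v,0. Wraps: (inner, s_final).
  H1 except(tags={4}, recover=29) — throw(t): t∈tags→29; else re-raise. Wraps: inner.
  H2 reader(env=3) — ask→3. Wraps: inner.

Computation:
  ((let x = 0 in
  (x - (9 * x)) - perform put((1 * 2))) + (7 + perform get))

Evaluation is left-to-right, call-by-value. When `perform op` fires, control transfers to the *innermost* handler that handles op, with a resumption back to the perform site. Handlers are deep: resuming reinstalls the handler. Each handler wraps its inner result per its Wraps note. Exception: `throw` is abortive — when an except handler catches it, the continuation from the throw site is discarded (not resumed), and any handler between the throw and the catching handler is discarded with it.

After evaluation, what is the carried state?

Step-by-step:
put(2) @ H0 ⇒ s:=2
get @ H0 ⇒ 2
H0 returns (9, 2)
H1 returns (9, 2)
H2 returns (9, 2)
= (9, 2)

Answer: 2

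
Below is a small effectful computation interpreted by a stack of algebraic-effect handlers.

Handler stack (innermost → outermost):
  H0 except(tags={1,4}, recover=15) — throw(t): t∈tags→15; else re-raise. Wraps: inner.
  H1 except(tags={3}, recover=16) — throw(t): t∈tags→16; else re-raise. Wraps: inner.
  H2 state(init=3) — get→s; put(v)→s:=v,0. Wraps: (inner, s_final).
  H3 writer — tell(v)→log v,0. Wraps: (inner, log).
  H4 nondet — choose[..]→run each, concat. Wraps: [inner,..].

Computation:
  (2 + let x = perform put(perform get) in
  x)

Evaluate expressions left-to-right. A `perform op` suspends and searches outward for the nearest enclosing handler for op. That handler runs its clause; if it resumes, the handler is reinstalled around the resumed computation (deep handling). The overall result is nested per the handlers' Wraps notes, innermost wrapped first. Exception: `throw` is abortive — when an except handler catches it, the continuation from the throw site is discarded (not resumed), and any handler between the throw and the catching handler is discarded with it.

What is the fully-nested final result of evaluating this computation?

Answer: [((2, 3), ())]

Step-by-step:
get @ H2 ⇒ 3
put(3) @ H2 ⇒ s:=3
H0 returns 2
H1 returns 2
H2 returns (2, 3)
H3 returns ((2, 3), ())
H4 returns [((2, 3), ())]
= [((2, 3), ())]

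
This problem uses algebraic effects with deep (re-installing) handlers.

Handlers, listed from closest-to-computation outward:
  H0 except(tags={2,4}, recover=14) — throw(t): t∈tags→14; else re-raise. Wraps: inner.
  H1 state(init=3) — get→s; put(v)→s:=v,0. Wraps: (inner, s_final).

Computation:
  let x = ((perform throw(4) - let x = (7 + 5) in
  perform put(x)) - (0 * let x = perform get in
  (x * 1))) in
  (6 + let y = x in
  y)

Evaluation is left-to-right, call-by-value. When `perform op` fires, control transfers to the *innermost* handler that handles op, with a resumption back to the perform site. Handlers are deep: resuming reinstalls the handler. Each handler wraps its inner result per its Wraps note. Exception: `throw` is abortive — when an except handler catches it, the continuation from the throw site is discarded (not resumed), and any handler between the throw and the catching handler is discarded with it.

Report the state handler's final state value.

Working:
throw(4) @ H0 caught ⇒ 14
H1 returns (14, 3)
= (14, 3)

Answer: 3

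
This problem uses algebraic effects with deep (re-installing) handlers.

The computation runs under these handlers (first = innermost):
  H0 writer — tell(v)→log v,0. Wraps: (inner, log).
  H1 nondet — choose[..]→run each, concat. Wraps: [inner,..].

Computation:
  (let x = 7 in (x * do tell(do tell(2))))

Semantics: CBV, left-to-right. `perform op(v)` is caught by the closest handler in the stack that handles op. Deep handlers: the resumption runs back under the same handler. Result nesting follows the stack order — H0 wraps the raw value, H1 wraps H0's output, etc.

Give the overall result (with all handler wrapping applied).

Working:
tell(2) @ H0 ⇒ log+=2
tell(0) @ H0 ⇒ log+=0
H0 returns (0, (2, 0))
H1 returns [(0, (2, 0))]
= [(0, (2, 0))]

Answer: [(0, (2, 0))]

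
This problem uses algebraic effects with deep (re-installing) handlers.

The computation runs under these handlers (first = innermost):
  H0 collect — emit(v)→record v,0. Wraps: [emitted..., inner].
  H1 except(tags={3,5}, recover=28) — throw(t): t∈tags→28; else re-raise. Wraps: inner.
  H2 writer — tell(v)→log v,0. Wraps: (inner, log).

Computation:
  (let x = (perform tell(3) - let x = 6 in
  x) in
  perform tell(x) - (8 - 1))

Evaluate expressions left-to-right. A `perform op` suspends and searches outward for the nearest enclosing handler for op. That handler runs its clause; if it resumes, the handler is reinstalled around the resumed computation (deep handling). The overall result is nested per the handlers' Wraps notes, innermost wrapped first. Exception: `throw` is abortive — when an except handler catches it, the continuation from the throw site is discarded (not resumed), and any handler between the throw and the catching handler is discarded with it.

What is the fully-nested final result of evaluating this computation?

Answer: ([-7], (3, -6))

Working:
tell(3) @ H2 ⇒ log+=3
tell(-6) @ H2 ⇒ log+=-6
H0 returns [-7]
H1 returns [-7]
H2 returns ([-7], (3, -6))
= ([-7], (3, -6))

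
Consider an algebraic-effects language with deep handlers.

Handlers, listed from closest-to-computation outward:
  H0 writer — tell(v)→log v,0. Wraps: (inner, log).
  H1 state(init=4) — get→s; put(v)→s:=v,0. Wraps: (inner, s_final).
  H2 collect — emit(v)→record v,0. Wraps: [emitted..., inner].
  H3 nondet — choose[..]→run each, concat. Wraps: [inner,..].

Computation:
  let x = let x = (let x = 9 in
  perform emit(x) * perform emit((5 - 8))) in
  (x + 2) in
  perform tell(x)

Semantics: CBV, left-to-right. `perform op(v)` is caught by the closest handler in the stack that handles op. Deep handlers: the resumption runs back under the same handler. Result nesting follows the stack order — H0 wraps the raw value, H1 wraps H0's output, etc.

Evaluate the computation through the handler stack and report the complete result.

Answer: [[9, -3, ((0, (2)), 4)]]

Working:
emit(9) @ H2 ⇒ out+=9
emit(-3) @ H2 ⇒ out+=-3
tell(2) @ H0 ⇒ log+=2
H0 returns (0, (2))
H1 returns ((0, (2)), 4)
H2 returns [9, -3, ((0, (2)), 4)]
H3 returns [[9, -3, ((0, (2)), 4)]]
= [[9, -3, ((0, (2)), 4)]]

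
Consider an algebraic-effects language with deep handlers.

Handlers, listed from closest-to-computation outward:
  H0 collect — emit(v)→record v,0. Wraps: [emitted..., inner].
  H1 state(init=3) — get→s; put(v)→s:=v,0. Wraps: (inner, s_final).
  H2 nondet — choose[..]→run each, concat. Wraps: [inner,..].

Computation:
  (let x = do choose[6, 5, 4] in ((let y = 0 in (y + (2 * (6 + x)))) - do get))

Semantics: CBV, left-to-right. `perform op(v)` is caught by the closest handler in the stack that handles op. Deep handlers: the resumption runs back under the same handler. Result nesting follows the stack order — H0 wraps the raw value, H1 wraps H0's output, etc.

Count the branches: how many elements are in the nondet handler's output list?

Answer: 3

Step-by-step:
choose[6, 5, 4] @ H2
  branch[0] choose=6:
    get @ H1 ⇒ 3
    H0 returns [21]
    H1 returns ([21], 3)
    H2 returns [([21], 3)]
  branch[1] choose=5:
    get @ H1 ⇒ 3
    H0 returns [19]
    H1 returns ([19], 3)
    H2 returns [([19], 3)]
  branch[2] choose=4:
    get @ H1 ⇒ 3
    H0 returns [17]
    H1 returns ([17], 3)
    H2 returns [([17], 3)]
= [([21], 3), ([19], 3), ([17], 3)]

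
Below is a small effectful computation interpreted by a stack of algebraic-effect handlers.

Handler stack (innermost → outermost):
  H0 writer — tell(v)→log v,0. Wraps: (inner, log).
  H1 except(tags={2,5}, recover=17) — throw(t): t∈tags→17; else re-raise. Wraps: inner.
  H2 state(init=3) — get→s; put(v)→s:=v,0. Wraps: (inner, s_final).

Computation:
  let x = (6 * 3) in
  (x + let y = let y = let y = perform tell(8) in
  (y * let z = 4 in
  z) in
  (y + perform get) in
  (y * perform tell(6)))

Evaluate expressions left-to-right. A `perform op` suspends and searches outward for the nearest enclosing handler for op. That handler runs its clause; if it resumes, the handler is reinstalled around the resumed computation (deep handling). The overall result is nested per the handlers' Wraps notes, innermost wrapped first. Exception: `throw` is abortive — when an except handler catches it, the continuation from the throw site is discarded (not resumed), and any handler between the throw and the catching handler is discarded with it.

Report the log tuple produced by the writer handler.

Answer: (8, 6)

Working:
tell(8) @ H0 ⇒ log+=8
get @ H2 ⇒ 3
tell(6) @ H0 ⇒ log+=6
H0 returns (18, (8, 6))
H1 returns (18, (8, 6))
H2 returns ((18, (8, 6)), 3)
= ((18, (8, 6)), 3)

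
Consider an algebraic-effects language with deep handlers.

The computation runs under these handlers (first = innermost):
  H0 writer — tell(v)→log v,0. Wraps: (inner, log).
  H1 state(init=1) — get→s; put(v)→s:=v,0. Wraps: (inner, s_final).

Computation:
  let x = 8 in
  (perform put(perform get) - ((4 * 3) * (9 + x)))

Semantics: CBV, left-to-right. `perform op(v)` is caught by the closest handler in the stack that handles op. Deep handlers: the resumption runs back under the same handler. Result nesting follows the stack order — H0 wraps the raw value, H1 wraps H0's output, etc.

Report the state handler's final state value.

Answer: 1

Evaluation trace:
get @ H1 ⇒ 1
put(1) @ H1 ⇒ s:=1
H0 returns (-204, ())
H1 returns ((-204, ()), 1)
= ((-204, ()), 1)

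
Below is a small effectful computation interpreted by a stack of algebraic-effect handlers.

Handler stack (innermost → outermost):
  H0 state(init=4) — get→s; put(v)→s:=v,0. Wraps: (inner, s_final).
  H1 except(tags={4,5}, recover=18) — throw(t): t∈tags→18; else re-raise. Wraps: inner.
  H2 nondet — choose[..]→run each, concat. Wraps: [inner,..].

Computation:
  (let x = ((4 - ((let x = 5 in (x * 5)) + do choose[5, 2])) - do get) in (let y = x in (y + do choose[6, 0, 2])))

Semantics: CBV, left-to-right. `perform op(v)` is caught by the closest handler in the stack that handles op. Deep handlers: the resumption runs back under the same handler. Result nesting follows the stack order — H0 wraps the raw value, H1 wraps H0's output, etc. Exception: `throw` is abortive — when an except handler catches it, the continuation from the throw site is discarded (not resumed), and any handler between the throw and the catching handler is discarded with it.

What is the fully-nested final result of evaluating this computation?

Evaluation trace:
choose[5, 2] @ H2
  branch[0] choose=5:
    get @ H0 ⇒ 4
    choose[6, 0, 2] @ H2
      branch[0] choose=6:
        H0 returns (-24, 4)
        H1 returns (-24, 4)
        H2 returns [(-24, 4)]
      branch[1] choose=0:
        H0 returns (-30, 4)
        H1 returns (-30, 4)
        H2 returns [(-30, 4)]
      branch[2] choose=2:
        H0 returns (-28, 4)
        H1 returns (-28, 4)
        H2 returns [(-28, 4)]
  branch[1] choose=2:
    get @ H0 ⇒ 4
    choose[6, 0, 2] @ H2
      branch[0] choose=6:
        H0 returns (-21, 4)
        H1 returns (-21, 4)
        H2 returns [(-21, 4)]
      branch[1] choose=0:
        H0 returns (-27, 4)
        H1 returns (-27, 4)
        H2 returns [(-27, 4)]
      branch[2] choose=2:
        H0 returns (-25, 4)
        H1 returns (-25, 4)
        H2 returns [(-25, 4)]
= [(-24, 4), (-30, 4), (-28, 4), (-21, 4), (-27, 4), (-25, 4)]

Answer: [(-24, 4), (-30, 4), (-28, 4), (-21, 4), (-27, 4), (-25, 4)]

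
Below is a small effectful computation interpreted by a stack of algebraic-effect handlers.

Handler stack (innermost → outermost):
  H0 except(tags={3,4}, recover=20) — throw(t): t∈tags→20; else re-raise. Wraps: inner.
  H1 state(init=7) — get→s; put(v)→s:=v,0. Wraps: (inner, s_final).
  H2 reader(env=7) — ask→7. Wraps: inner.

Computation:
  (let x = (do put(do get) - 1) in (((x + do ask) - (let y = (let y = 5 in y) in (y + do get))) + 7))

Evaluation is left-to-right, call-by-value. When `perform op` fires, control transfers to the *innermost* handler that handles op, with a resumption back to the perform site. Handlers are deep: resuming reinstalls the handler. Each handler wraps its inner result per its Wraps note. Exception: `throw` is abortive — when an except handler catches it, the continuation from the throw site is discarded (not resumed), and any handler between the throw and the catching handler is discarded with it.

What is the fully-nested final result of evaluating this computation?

Answer: (1, 7)

Working:
get @ H1 ⇒ 7
put(7) @ H1 ⇒ s:=7
ask @ H2 ⇒ 7
get @ H1 ⇒ 7
H0 returns 1
H1 returns (1, 7)
H2 returns (1, 7)
= (1, 7)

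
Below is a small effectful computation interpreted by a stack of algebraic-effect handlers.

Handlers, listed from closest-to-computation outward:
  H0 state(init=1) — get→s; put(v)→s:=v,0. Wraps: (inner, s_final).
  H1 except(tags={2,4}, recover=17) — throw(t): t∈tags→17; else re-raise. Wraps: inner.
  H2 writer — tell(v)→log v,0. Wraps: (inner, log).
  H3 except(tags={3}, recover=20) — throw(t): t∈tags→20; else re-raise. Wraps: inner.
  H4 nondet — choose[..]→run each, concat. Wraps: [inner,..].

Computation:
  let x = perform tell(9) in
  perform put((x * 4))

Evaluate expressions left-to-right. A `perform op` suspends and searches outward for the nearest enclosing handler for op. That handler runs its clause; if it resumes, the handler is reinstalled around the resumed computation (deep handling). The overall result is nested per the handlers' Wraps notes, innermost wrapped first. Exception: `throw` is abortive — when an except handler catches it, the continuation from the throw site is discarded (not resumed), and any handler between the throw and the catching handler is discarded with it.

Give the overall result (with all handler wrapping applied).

Step-by-step:
tell(9) @ H2 ⇒ log+=9
put(0) @ H0 ⇒ s:=0
H0 returns (0, 0)
H1 returns (0, 0)
H2 returns ((0, 0), (9))
H3 returns ((0, 0), (9))
H4 returns [((0, 0), (9))]
= [((0, 0), (9))]

Answer: [((0, 0), (9))]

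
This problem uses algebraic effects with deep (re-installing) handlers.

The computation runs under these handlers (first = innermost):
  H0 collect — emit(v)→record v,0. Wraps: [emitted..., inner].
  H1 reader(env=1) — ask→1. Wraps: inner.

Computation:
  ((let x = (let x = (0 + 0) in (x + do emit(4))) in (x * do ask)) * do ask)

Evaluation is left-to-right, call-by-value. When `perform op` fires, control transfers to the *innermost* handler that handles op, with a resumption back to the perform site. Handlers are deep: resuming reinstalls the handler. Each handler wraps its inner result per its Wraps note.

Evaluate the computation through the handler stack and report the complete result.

Answer: [4, 0]

Evaluation trace:
emit(4) @ H0 ⇒ out+=4
ask @ H1 ⇒ 1
ask @ H1 ⇒ 1
H0 returns [4, 0]
H1 returns [4, 0]
= [4, 0]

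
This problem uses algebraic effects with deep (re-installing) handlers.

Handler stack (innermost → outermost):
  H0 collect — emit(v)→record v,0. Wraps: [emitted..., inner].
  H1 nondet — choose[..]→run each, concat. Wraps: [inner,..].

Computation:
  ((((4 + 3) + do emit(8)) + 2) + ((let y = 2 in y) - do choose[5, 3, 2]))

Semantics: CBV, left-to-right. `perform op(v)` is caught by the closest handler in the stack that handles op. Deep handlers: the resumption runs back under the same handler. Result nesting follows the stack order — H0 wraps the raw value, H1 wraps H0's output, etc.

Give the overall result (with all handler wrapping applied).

Answer: [[8, 6], [8, 8], [8, 9]]

Working:
emit(8) @ H0 ⇒ out+=8
choose[5, 3, 2] @ H1
  branch[0] choose=5:
    H0 returns [8, 6]
    H1 returns [[8, 6]]
  branch[1] choose=3:
    H0 returns [8, 8]
    H1 returns [[8, 8]]
  branch[2] choose=2:
    H0 returns [8, 9]
    H1 returns [[8, 9]]
= [[8, 6], [8, 8], [8, 9]]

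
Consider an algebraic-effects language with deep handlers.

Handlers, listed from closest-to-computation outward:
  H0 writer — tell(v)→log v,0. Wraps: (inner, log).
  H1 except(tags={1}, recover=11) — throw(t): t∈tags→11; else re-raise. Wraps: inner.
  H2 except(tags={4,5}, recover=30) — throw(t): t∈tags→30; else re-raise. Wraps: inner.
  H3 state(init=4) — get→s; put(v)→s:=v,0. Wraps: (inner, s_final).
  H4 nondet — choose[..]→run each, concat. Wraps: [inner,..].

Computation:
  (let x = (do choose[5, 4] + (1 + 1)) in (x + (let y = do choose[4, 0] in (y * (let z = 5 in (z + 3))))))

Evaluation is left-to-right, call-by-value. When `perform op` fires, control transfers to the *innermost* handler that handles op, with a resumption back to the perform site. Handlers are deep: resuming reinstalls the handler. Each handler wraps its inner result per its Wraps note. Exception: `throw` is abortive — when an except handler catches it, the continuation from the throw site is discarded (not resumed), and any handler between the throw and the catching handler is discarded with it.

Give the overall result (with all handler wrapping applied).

Step-by-step:
choose[5, 4] @ H4
  branch[0] choose=5:
    choose[4, 0] @ H4
      branch[0] choose=4:
        H0 returns (39, ())
        H1 returns (39, ())
        H2 returns (39, ())
        H3 returns ((39, ()), 4)
        H4 returns [((39, ()), 4)]
      branch[1] choose=0:
        H0 returns (7, ())
        H1 returns (7, ())
        H2 returns (7, ())
        H3 returns ((7, ()), 4)
        H4 returns [((7, ()), 4)]
  branch[1] choose=4:
    choose[4, 0] @ H4
      branch[0] choose=4:
        H0 returns (38, ())
        H1 returns (38, ())
        H2 returns (38, ())
        H3 returns ((38, ()), 4)
        H4 returns [((38, ()), 4)]
      branch[1] choose=0:
        H0 returns (6, ())
        H1 returns (6, ())
        H2 returns (6, ())
        H3 returns ((6, ()), 4)
        H4 returns [((6, ()), 4)]
= [((39, ()), 4), ((7, ()), 4), ((38, ()), 4), ((6, ()), 4)]

Answer: [((39, ()), 4), ((7, ()), 4), ((38, ()), 4), ((6, ()), 4)]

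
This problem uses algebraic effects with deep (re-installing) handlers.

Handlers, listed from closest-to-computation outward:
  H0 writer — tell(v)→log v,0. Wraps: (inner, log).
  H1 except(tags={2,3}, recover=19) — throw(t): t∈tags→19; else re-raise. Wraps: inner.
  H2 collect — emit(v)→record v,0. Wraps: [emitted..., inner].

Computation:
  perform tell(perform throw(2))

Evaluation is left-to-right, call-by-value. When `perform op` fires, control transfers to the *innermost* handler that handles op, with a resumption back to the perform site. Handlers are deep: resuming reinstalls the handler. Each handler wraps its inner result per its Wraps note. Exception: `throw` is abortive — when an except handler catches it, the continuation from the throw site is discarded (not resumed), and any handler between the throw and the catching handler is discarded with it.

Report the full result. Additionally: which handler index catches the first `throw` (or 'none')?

Evaluation trace:
throw(2) @ H1 caught ⇒ 19
H2 returns [19]
= [19]

Answer: [19] ; first throw caught by: H1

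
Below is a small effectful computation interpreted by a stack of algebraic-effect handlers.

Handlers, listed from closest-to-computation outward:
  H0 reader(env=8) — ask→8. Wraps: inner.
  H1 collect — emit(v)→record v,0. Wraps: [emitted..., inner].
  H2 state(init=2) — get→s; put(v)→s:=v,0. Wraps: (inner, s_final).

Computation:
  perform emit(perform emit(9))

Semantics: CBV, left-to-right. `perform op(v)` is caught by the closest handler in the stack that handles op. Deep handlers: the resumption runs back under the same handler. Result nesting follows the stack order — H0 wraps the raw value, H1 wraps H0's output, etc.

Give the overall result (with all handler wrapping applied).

Step-by-step:
emit(9) @ H1 ⇒ out+=9
emit(0) @ H1 ⇒ out+=0
H0 returns 0
H1 returns [9, 0, 0]
H2 returns ([9, 0, 0], 2)
= ([9, 0, 0], 2)

Answer: ([9, 0, 0], 2)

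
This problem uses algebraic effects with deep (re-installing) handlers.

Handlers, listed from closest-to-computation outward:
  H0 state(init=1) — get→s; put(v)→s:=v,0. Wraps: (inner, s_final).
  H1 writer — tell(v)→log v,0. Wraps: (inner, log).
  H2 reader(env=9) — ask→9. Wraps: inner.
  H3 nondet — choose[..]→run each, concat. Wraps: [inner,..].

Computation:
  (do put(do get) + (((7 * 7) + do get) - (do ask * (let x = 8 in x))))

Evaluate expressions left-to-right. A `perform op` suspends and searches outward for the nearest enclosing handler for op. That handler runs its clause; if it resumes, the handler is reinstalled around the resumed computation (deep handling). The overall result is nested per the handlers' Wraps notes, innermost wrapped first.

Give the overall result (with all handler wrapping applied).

Answer: [((-22, 1), ())]

Working:
get @ H0 ⇒ 1
put(1) @ H0 ⇒ s:=1
get @ H0 ⇒ 1
ask @ H2 ⇒ 9
H0 returns (-22, 1)
H1 returns ((-22, 1), ())
H2 returns ((-22, 1), ())
H3 returns [((-22, 1), ())]
= [((-22, 1), ())]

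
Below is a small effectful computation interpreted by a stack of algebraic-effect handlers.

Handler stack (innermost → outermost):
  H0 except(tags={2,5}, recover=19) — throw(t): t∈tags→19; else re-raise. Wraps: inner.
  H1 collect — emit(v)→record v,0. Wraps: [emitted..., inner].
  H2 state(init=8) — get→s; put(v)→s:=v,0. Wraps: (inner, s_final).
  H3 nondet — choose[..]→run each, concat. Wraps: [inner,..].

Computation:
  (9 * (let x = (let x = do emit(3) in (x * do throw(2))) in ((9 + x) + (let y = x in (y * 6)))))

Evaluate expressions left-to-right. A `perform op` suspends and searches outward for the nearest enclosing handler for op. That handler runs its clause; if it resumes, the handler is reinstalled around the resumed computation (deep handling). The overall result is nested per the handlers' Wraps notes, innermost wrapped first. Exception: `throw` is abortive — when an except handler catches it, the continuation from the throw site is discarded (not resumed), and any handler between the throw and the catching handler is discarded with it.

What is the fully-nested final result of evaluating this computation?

Answer: [([3, 19], 8)]

Evaluation trace:
emit(3) @ H1 ⇒ out+=3
throw(2) @ H0 caught ⇒ 19
H1 returns [3, 19]
H2 returns ([3, 19], 8)
H3 returns [([3, 19], 8)]
= [([3, 19], 8)]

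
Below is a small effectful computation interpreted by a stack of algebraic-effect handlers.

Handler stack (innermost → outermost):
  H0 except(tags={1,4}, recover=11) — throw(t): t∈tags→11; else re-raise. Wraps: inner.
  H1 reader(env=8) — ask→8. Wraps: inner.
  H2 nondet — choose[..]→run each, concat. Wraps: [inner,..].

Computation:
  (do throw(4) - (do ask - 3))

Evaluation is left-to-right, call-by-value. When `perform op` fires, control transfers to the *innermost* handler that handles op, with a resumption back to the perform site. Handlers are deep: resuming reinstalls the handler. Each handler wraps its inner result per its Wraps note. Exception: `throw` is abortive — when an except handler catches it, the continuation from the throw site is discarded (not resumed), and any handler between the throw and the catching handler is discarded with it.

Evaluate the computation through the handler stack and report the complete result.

Evaluation trace:
throw(4) @ H0 caught ⇒ 11
H1 returns 11
H2 returns [11]
= [11]

Answer: [11]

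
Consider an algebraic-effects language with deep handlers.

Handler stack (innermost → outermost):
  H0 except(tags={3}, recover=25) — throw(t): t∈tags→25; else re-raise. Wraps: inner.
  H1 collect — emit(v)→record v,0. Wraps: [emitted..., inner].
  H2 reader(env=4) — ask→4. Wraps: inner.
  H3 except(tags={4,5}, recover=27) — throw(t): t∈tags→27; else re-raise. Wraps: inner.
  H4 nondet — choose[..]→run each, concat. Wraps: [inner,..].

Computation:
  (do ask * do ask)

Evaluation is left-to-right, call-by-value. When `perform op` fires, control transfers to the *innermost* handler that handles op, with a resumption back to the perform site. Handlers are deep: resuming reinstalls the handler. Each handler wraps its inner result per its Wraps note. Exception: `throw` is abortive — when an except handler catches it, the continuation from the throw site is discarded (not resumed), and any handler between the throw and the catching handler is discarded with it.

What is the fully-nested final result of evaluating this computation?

Step-by-step:
ask @ H2 ⇒ 4
ask @ H2 ⇒ 4
H0 returns 16
H1 returns [16]
H2 returns [16]
H3 returns [16]
H4 returns [[16]]
= [[16]]

Answer: [[16]]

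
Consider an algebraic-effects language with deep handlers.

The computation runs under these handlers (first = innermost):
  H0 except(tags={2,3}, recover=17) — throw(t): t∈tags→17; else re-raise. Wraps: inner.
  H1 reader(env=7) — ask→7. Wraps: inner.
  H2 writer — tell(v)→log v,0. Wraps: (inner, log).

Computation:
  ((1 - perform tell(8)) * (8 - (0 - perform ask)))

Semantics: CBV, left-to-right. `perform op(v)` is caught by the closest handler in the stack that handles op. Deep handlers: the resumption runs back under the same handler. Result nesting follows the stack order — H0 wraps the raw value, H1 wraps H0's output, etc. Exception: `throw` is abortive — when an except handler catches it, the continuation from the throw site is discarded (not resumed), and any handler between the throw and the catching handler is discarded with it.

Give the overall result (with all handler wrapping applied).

Answer: (15, (8))

Step-by-step:
tell(8) @ H2 ⇒ log+=8
ask @ H1 ⇒ 7
H0 returns 15
H1 returns 15
H2 returns (15, (8))
= (15, (8))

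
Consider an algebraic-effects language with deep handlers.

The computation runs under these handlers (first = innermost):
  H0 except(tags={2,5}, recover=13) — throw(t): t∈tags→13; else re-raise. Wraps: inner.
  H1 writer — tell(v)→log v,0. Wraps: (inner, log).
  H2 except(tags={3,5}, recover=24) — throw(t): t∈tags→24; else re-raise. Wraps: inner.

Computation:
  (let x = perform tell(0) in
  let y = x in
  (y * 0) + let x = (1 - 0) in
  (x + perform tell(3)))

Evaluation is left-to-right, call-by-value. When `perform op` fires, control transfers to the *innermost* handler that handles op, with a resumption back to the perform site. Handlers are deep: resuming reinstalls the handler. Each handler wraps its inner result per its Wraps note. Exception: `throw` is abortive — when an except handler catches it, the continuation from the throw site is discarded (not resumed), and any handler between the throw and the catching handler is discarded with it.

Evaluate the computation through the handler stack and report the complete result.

Evaluation trace:
tell(0) @ H1 ⇒ log+=0
tell(3) @ H1 ⇒ log+=3
H0 returns 1
H1 returns (1, (0, 3))
H2 returns (1, (0, 3))
= (1, (0, 3))

Answer: (1, (0, 3))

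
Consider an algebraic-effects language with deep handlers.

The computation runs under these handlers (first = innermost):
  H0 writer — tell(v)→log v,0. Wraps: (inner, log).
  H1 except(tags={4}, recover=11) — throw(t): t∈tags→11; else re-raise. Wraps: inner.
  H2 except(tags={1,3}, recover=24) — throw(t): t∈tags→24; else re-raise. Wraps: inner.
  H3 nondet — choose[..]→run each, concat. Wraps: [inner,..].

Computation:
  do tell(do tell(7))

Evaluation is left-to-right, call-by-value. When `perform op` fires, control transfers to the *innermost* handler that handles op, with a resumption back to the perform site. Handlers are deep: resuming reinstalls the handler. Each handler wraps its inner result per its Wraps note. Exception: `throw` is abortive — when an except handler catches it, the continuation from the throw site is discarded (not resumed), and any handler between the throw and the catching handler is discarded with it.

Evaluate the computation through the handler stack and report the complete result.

Answer: [(0, (7, 0))]

Step-by-step:
tell(7) @ H0 ⇒ log+=7
tell(0) @ H0 ⇒ log+=0
H0 returns (0, (7, 0))
H1 returns (0, (7, 0))
H2 returns (0, (7, 0))
H3 returns [(0, (7, 0))]
= [(0, (7, 0))]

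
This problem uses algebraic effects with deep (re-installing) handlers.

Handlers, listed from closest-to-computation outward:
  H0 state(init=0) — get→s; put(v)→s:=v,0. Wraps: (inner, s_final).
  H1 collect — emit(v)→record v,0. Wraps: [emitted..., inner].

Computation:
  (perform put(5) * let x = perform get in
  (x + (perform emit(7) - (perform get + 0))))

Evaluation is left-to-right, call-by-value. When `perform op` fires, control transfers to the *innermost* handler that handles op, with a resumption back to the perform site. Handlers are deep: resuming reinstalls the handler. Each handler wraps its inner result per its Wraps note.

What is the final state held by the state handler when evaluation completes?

Working:
put(5) @ H0 ⇒ s:=5
get @ H0 ⇒ 5
emit(7) @ H1 ⇒ out+=7
get @ H0 ⇒ 5
H0 returns (0, 5)
H1 returns [7, (0, 5)]
= [7, (0, 5)]

Answer: 5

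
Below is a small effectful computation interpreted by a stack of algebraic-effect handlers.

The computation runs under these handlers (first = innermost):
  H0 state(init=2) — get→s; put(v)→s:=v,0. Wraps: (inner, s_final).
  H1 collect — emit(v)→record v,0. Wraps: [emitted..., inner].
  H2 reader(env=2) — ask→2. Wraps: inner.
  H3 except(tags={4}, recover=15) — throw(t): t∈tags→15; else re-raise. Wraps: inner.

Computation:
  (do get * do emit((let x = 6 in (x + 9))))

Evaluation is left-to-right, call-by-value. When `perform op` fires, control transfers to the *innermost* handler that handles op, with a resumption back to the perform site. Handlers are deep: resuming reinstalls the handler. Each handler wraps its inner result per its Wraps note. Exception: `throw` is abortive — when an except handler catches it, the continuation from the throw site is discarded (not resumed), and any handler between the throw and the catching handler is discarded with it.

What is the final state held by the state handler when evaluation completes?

Answer: 2

Step-by-step:
get @ H0 ⇒ 2
emit(15) @ H1 ⇒ out+=15
H0 returns (0, 2)
H1 returns [15, (0, 2)]
H2 returns [15, (0, 2)]
H3 returns [15, (0, 2)]
= [15, (0, 2)]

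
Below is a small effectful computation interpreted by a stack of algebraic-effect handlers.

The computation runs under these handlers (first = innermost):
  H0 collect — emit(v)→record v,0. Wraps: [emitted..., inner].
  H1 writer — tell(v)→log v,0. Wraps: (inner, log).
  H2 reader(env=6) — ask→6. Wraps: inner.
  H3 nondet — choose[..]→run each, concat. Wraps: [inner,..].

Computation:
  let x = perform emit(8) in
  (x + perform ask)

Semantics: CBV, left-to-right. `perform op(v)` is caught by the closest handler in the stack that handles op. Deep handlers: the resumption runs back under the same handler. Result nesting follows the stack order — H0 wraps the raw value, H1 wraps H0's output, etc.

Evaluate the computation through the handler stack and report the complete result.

Evaluation trace:
emit(8) @ H0 ⇒ out+=8
ask @ H2 ⇒ 6
H0 returns [8, 6]
H1 returns ([8, 6], ())
H2 returns ([8, 6], ())
H3 returns [([8, 6], ())]
= [([8, 6], ())]

Answer: [([8, 6], ())]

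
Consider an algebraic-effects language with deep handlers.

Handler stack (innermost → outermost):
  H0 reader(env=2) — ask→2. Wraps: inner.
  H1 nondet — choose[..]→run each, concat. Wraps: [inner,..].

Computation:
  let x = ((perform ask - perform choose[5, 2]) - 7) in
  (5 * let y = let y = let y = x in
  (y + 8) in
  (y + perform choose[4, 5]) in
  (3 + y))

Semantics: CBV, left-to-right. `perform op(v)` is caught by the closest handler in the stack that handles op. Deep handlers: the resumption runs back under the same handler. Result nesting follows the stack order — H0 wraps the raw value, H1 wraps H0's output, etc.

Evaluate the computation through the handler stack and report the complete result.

Answer: [25, 30, 40, 45]

Step-by-step:
ask @ H0 ⇒ 2
choose[5, 2] @ H1
  branch[0] choose=5:
    choose[4, 5] @ H1
      branch[0] choose=4:
        H0 returns 25
        H1 returns [25]
      branch[1] choose=5:
        H0 returns 30
        H1 returns [30]
  branch[1] choose=2:
    choose[4, 5] @ H1
      branch[0] choose=4:
        H0 returns 40
        H1 returns [40]
      branch[1] choose=5:
        H0 returns 45
        H1 returns [45]
= [25, 30, 40, 45]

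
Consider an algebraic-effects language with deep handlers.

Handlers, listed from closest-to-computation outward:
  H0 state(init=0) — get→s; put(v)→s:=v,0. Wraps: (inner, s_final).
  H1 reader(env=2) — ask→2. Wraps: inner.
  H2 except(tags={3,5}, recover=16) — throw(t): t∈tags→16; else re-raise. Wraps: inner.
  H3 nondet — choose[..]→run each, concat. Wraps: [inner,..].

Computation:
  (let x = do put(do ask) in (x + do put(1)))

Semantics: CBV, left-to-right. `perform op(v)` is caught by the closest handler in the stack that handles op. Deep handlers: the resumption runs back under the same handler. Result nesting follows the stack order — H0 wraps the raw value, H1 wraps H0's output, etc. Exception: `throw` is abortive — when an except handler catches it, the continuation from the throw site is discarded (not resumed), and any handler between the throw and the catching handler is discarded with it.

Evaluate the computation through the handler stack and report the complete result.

Answer: [(0, 1)]

Evaluation trace:
ask @ H1 ⇒ 2
put(2) @ H0 ⇒ s:=2
put(1) @ H0 ⇒ s:=1
H0 returns (0, 1)
H1 returns (0, 1)
H2 returns (0, 1)
H3 returns [(0, 1)]
= [(0, 1)]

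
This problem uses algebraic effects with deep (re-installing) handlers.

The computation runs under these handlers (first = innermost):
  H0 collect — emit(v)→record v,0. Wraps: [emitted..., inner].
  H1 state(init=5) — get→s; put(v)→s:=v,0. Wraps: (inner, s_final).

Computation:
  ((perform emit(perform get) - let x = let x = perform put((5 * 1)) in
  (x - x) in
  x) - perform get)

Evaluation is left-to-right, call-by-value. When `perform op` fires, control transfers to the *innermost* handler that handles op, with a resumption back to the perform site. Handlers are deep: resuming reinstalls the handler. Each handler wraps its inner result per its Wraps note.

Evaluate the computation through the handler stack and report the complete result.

Answer: ([5, -5], 5)

Evaluation trace:
get @ H1 ⇒ 5
emit(5) @ H0 ⇒ out+=5
put(5) @ H1 ⇒ s:=5
get @ H1 ⇒ 5
H0 returns [5, -5]
H1 returns ([5, -5], 5)
= ([5, -5], 5)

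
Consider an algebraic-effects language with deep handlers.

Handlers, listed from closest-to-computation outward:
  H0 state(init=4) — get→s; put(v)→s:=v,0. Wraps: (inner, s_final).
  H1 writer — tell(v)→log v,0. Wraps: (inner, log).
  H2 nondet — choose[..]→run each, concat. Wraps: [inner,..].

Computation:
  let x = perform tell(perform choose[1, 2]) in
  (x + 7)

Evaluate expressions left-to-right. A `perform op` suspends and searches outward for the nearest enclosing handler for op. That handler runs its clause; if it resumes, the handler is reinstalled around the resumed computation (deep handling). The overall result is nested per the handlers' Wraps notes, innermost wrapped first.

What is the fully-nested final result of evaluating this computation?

Answer: [((7, 4), (1)), ((7, 4), (2))]

Working:
choose[1, 2] @ H2
  branch[0] choose=1:
    tell(1) @ H1 ⇒ log+=1
    H0 returns (7, 4)
    H1 returns ((7, 4), (1))
    H2 returns [((7, 4), (1))]
  branch[1] choose=2:
    tell(2) @ H1 ⇒ log+=2
    H0 returns (7, 4)
    H1 returns ((7, 4), (2))
    H2 returns [((7, 4), (2))]
= [((7, 4), (1)), ((7, 4), (2))]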